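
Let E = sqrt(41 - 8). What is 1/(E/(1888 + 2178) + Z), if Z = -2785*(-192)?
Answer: 2946727133440/1575673932793036789 - 4066*sqrt(33)/4727021798379110367 ≈ 1.8701e-6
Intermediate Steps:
E = sqrt(33) ≈ 5.7446
Z = 534720
1/(E/(1888 + 2178) + Z) = 1/(sqrt(33)/(1888 + 2178) + 534720) = 1/(sqrt(33)/4066 + 534720) = 1/(534720 + sqrt(33)/4066)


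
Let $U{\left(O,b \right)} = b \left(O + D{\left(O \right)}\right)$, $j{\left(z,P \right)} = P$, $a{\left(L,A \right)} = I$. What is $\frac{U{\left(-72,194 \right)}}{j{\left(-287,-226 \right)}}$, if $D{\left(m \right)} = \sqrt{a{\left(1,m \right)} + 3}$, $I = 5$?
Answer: $\frac{6984}{113} - \frac{194 \sqrt{2}}{113} \approx 59.377$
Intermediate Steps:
$a{\left(L,A \right)} = 5$
$D{\left(m \right)} = 2 \sqrt{2}$ ($D{\left(m \right)} = \sqrt{5 + 3} = \sqrt{8} = 2 \sqrt{2}$)
$U{\left(O,b \right)} = b \left(O + 2 \sqrt{2}\right)$
$\frac{U{\left(-72,194 \right)}}{j{\left(-287,-226 \right)}} = \frac{194 \left(-72 + 2 \sqrt{2}\right)}{-226} = \left(-13968 + 388 \sqrt{2}\right) \left(- \frac{1}{226}\right) = \frac{6984}{113} - \frac{194 \sqrt{2}}{113}$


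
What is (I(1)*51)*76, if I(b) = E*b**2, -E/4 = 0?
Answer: 0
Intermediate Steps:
E = 0 (E = -4*0 = 0)
I(b) = 0 (I(b) = 0*b**2 = 0)
(I(1)*51)*76 = (0*51)*76 = 0*76 = 0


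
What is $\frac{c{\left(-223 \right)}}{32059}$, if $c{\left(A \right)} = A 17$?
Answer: $- \frac{3791}{32059} \approx -0.11825$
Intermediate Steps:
$c{\left(A \right)} = 17 A$
$\frac{c{\left(-223 \right)}}{32059} = \frac{17 \left(-223\right)}{32059} = \left(-3791\right) \frac{1}{32059} = - \frac{3791}{32059}$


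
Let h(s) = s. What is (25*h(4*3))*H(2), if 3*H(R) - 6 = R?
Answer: 800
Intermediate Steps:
H(R) = 2 + R/3
(25*h(4*3))*H(2) = (25*(4*3))*(2 + (⅓)*2) = (25*12)*(2 + ⅔) = 300*(8/3) = 800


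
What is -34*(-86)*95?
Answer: 277780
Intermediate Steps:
-34*(-86)*95 = 2924*95 = 277780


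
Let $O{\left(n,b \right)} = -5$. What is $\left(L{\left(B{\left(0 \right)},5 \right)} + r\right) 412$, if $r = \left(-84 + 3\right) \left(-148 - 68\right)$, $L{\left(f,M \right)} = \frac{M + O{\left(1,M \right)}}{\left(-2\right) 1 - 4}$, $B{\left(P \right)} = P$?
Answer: $7208352$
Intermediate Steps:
$L{\left(f,M \right)} = \frac{5}{6} - \frac{M}{6}$ ($L{\left(f,M \right)} = \frac{M - 5}{\left(-2\right) 1 - 4} = \frac{-5 + M}{-2 - 4} = \frac{-5 + M}{-6} = \left(-5 + M\right) \left(- \frac{1}{6}\right) = \frac{5}{6} - \frac{M}{6}$)
$r = 17496$ ($r = \left(-81\right) \left(-216\right) = 17496$)
$\left(L{\left(B{\left(0 \right)},5 \right)} + r\right) 412 = \left(\left(\frac{5}{6} - \frac{5}{6}\right) + 17496\right) 412 = \left(0 + 17496\right) 412 = 17496 \cdot 412 = 7208352$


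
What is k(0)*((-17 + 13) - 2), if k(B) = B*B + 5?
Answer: -30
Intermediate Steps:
k(B) = 5 + B² (k(B) = B² + 5 = 5 + B²)
k(0)*((-17 + 13) - 2) = (5 + 0²)*((-17 + 13) - 2) = (5 + 0)*(-4 - 2) = 5*(-6) = -30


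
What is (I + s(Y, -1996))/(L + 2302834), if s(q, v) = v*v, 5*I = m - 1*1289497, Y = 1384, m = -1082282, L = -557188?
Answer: 17548301/8728230 ≈ 2.0105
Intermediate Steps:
I = -2371779/5 (I = (-1082282 - 1*1289497)/5 = (-1082282 - 1289497)/5 = (1/5)*(-2371779) = -2371779/5 ≈ -4.7436e+5)
s(q, v) = v**2
(I + s(Y, -1996))/(L + 2302834) = (-2371779/5 + (-1996)**2)/(-557188 + 2302834) = (-2371779/5 + 3984016)/1745646 = (17548301/5)*(1/1745646) = 17548301/8728230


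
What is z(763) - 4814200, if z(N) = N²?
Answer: -4232031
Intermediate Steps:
z(763) - 4814200 = 763² - 4814200 = 582169 - 4814200 = -4232031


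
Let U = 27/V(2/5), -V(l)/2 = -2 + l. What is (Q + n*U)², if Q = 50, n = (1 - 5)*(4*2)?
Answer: 48400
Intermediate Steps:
V(l) = 4 - 2*l (V(l) = -2*(-2 + l) = 4 - 2*l)
U = 135/16 (U = 27/(4 - 4/5) = 27/(4 - 2*⅖) = 27/(4 - ⅘) = 27/(16/5) = 27*(5/16) = 135/16 ≈ 8.4375)
n = -32 (n = -4*8 = -32)
(Q + n*U)² = (50 - 32*135/16)² = (50 - 270)² = (-220)² = 48400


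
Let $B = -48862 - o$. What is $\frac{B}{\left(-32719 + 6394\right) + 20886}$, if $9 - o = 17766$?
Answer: $\frac{31105}{5439} \approx 5.7189$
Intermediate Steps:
$o = -17757$ ($o = 9 - 17766 = -17757$)
$B = -31105$ ($B = -48862 - -17757 = -48862 + 17757 = -31105$)
$\frac{B}{\left(-32719 + 6394\right) + 20886} = - \frac{31105}{\left(-32719 + 6394\right) + 20886} = - \frac{31105}{-26325 + 20886} = - \frac{31105}{-5439} = \left(-31105\right) \left(- \frac{1}{5439}\right) = \frac{31105}{5439}$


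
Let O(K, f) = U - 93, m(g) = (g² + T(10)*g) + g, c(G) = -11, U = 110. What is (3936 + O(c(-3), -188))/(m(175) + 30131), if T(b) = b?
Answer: 3953/62681 ≈ 0.063065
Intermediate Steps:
m(g) = g² + 11*g (m(g) = (g² + 10*g) + g = g² + 11*g)
O(K, f) = 17 (O(K, f) = 110 - 93 = 17)
(3936 + O(c(-3), -188))/(m(175) + 30131) = (3936 + 17)/(175*(11 + 175) + 30131) = 3953/(175*186 + 30131) = 3953/(32550 + 30131) = 3953/62681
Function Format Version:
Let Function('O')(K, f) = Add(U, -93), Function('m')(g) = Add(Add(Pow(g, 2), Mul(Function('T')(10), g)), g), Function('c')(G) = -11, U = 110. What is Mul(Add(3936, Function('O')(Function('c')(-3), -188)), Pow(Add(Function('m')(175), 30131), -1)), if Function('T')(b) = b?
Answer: Rational(3953, 62681) ≈ 0.063065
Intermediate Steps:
Function('m')(g) = Add(Pow(g, 2), Mul(11, g)) (Function('m')(g) = Add(Add(Pow(g, 2), Mul(10, g)), g) = Add(Pow(g, 2), Mul(11, g)))
Function('O')(K, f) = 17 (Function('O')(K, f) = Add(110, -93) = 17)
Mul(Add(3936, Function('O')(Function('c')(-3), -188)), Pow(Add(Function('m')(175), 30131), -1)) = Mul(Add(3936, 17), Pow(Add(Mul(175, Add(11, 175)), 30131), -1)) = Mul(3953, Pow(Add(Mul(175, 186), 30131), -1)) = Mul(3953, Pow(Add(32550, 30131), -1)) = Mul(3953, Pow(62681, -1)) = Mul(3953, Rational(1, 62681)) = Rational(3953, 62681)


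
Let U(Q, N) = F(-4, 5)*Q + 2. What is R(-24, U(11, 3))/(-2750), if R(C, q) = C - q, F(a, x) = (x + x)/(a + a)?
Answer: 49/11000 ≈ 0.0044545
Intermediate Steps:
F(a, x) = x/a (F(a, x) = (2*x)/((2*a)) = (2*x)*(1/(2*a)) = x/a)
U(Q, N) = 2 - 5*Q/4 (U(Q, N) = (5/(-4))*Q + 2 = (5*(-¼))*Q + 2 = -5*Q/4 + 2 = 2 - 5*Q/4)
R(-24, U(11, 3))/(-2750) = (-24 - (2 - 5/4*11))/(-2750) = (-24 - (2 - 55/4))*(-1/2750) = (-24 - 1*(-47/4))*(-1/2750) = (-24 + 47/4)*(-1/2750) = -49/4*(-1/2750) = 49/11000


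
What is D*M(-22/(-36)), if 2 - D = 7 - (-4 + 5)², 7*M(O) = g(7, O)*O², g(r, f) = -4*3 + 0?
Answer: 484/189 ≈ 2.5608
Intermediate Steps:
g(r, f) = -12 (g(r, f) = -12 + 0 = -12)
M(O) = -12*O²/7 (M(O) = (-12*O²)/7 = -12*O²/7)
D = -4 (D = 2 - (7 - (-4 + 5)²) = 2 - (7 - 1*1²) = 2 - (7 - 1*1) = 2 - (7 - 1) = 2 - 1*6 = 2 - 6 = -4)
D*M(-22/(-36)) = -(-48)*(-22/(-36))²/7 = -(-48)*(-22*(-1/36))²/7 = -(-48)*(11/18)²/7 = -(-48)*121/(7*324) = -4*(-121/189) = 484/189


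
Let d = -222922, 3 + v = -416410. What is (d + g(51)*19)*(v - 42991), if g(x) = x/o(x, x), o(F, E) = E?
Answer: 102402529812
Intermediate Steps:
v = -416413 (v = -3 - 416410 = -416413)
g(x) = 1 (g(x) = x/x = 1)
(d + g(51)*19)*(v - 42991) = (-222922 + 1*19)*(-416413 - 42991) = (-222922 + 19)*(-459404) = -222903*(-459404) = 102402529812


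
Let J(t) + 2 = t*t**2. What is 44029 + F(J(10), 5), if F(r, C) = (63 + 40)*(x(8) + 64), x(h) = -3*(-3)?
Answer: 51548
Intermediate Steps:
x(h) = 9
J(t) = -2 + t**3 (J(t) = -2 + t*t**2 = -2 + t**3)
F(r, C) = 7519 (F(r, C) = (63 + 40)*(9 + 64) = 103*73 = 7519)
44029 + F(J(10), 5) = 44029 + 7519 = 51548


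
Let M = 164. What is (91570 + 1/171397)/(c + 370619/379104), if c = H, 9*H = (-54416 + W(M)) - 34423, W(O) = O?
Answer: -17849910866733792/1920429777358571 ≈ -9.2948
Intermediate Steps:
H = -88675/9 (H = ((-54416 + 164) - 34423)/9 = (-54252 - 34423)/9 = (⅑)*(-88675) = -88675/9 ≈ -9852.8)
c = -88675/9 ≈ -9852.8
(91570 + 1/171397)/(c + 370619/379104) = (91570 + 1/171397)/(-88675/9 + 370619/379104) = (91570 + 1/171397)/(-88675/9 + 370619*(1/379104)) = 15694823291/(171397*(-88675/9 + 370619/379104)) = 15694823291/(171397*(-11204570543/1137312)) = (15694823291/171397)*(-1137312/11204570543) = -17849910866733792/1920429777358571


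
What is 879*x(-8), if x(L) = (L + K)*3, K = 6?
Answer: -5274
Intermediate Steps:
x(L) = 18 + 3*L (x(L) = (L + 6)*3 = (6 + L)*3 = 18 + 3*L)
879*x(-8) = 879*(18 + 3*(-8)) = 879*(18 - 24) = 879*(-6) = -5274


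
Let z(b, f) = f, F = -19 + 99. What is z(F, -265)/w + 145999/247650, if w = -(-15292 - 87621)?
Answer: 14959567837/25486404450 ≈ 0.58696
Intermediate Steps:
F = 80
w = 102913 (w = -1*(-102913) = 102913)
z(F, -265)/w + 145999/247650 = -265/102913 + 145999/247650 = 14959567837/25486404450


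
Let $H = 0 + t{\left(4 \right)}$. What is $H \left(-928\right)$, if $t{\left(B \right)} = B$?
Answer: $-3712$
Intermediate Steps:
$H = 4$ ($H = 0 + 4 = 4$)
$H \left(-928\right) = 4 \left(-928\right) = -3712$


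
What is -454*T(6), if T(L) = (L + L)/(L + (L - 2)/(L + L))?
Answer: -16344/19 ≈ -860.21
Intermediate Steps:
T(L) = 2*L/(L + (-2 + L)/(2*L)) (T(L) = (2*L)/(L + (-2 + L)/((2*L))) = (2*L)/(L + (-2 + L)*(1/(2*L))) = (2*L)/(L + (-2 + L)/(2*L)) = 2*L/(L + (-2 + L)/(2*L)))
-454*T(6) = -1816*6²/(-2 + 6 + 2*6²) = -1816*36/(-2 + 6 + 2*36) = -1816*36/(-2 + 6 + 72) = -1816*36/76 = -454*36/19 = -16344/19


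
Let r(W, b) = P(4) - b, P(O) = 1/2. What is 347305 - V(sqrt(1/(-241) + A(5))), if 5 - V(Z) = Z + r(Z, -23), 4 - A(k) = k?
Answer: 694647/2 + 11*I*sqrt(482)/241 ≈ 3.4732e+5 + 1.0021*I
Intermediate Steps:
A(k) = 4 - k
P(O) = 1/2
r(W, b) = 1/2 - b
V(Z) = -37/2 - Z (V(Z) = 5 - (Z + (1/2 - 1*(-23))) = 5 - (Z + (1/2 + 23)) = 5 - (Z + 47/2) = 5 - (47/2 + Z) = 5 + (-47/2 - Z) = -37/2 - Z)
347305 - V(sqrt(1/(-241) + A(5))) = 347305 - (-37/2 - sqrt(1/(-241) + (4 - 1*5))) = 347305 - (-37/2 - sqrt(-1/241 + (4 - 5))) = 347305 - (-37/2 - sqrt(-1/241 - 1)) = 347305 - (-37/2 - sqrt(-242/241)) = 347305 - (-37/2 - 11*I*sqrt(482)/241) = 347305 + (37/2 + 11*I*sqrt(482)/241) = 694647/2 + 11*I*sqrt(482)/241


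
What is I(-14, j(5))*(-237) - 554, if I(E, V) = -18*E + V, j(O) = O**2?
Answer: -66203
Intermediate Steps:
I(E, V) = V - 18*E
I(-14, j(5))*(-237) - 554 = (5**2 - 18*(-14))*(-237) - 554 = (25 + 252)*(-237) - 554 = 277*(-237) - 554 = -65649 - 554 = -66203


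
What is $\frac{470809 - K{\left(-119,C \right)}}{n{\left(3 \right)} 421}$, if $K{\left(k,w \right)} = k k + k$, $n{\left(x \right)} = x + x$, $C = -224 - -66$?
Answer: $\frac{456767}{2526} \approx 180.83$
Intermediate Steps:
$C = -158$ ($C = -224 + 66 = -158$)
$n{\left(x \right)} = 2 x$
$K{\left(k,w \right)} = k + k^{2}$ ($K{\left(k,w \right)} = k^{2} + k = k + k^{2}$)
$\frac{470809 - K{\left(-119,C \right)}}{n{\left(3 \right)} 421} = \frac{470809 - - 119 \left(1 - 119\right)}{2 \cdot 3 \cdot 421} = \frac{470809 - \left(-119\right) \left(-118\right)}{6 \cdot 421} = \frac{470809 - 14042}{2526} = \left(470809 - 14042\right) \frac{1}{2526} = 456767 \cdot \frac{1}{2526} = \frac{456767}{2526}$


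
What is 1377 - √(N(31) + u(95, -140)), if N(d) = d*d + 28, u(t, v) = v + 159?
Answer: 1377 - 12*√7 ≈ 1345.3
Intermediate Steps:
u(t, v) = 159 + v
N(d) = 28 + d² (N(d) = d² + 28 = 28 + d²)
1377 - √(N(31) + u(95, -140)) = 1377 - √((28 + 31²) + (159 - 140)) = 1377 - √((28 + 961) + 19) = 1377 - √(989 + 19) = 1377 - √1008 = 1377 - 12*√7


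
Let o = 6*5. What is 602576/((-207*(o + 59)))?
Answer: -602576/18423 ≈ -32.708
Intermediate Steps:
o = 30
602576/((-207*(o + 59))) = 602576/((-207*(30 + 59))) = 602576/((-207*89)) = 602576/(-18423) = 602576*(-1/18423) = -602576/18423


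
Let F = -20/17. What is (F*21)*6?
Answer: -2520/17 ≈ -148.24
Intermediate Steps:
F = -20/17 (F = -20*1/17 = -20/17 ≈ -1.1765)
(F*21)*6 = -20/17*21*6 = -420/17*6 = -2520/17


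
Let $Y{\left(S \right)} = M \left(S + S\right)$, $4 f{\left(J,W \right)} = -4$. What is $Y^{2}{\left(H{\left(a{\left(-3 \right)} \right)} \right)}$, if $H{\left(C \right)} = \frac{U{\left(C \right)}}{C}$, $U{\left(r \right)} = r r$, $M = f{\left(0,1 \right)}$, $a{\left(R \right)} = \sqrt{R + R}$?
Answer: $-24$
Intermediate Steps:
$a{\left(R \right)} = \sqrt{2} \sqrt{R}$ ($a{\left(R \right)} = \sqrt{2 R} = \sqrt{2} \sqrt{R}$)
$f{\left(J,W \right)} = -1$ ($f{\left(J,W \right)} = \frac{1}{4} \left(-4\right) = -1$)
$M = -1$
$U{\left(r \right)} = r^{2}$
$H{\left(C \right)} = C$ ($H{\left(C \right)} = \frac{C^{2}}{C} = C$)
$Y{\left(S \right)} = - 2 S$ ($Y{\left(S \right)} = - (S + S) = - 2 S$)
$Y^{2}{\left(H{\left(a{\left(-3 \right)} \right)} \right)} = \left(- 2 \sqrt{2} \sqrt{-3}\right)^{2} = \left(- 2 \sqrt{2} i \sqrt{3}\right)^{2} = \left(- 2 i \sqrt{6}\right)^{2} = -24$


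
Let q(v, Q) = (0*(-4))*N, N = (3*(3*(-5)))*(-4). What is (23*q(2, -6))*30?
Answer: 0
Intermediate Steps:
N = 180 (N = (3*(-15))*(-4) = -45*(-4) = 180)
q(v, Q) = 0 (q(v, Q) = (0*(-4))*180 = 0*180 = 0)
(23*q(2, -6))*30 = (23*0)*30 = 0*30 = 0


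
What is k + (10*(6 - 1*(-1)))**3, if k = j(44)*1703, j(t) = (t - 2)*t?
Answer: 3490144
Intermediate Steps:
j(t) = t*(-2 + t) (j(t) = (-2 + t)*t = t*(-2 + t))
k = 3147144 (k = (44*(-2 + 44))*1703 = (44*42)*1703 = 1848*1703 = 3147144)
k + (10*(6 - 1*(-1)))**3 = 3147144 + (10*(6 - 1*(-1)))**3 = 3147144 + (10*(6 + 1))**3 = 3147144 + (10*7)**3 = 3147144 + 70**3 = 3147144 + 343000 = 3490144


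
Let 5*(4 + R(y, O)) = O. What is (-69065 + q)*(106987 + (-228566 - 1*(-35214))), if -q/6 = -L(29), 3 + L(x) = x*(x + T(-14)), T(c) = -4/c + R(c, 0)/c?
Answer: 38653778495/7 ≈ 5.5220e+9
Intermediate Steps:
R(y, O) = -4 + O/5
T(c) = -8/c (T(c) = -4/c + (-4 + (⅕)*0)/c = -4/c + (-4 + 0)/c = -4/c - 4/c = -8/c)
L(x) = -3 + x*(4/7 + x) (L(x) = -3 + x*(x - 8/(-14)) = -3 + x*(x - 8*(-1/14)) = -3 + x*(x + 4/7) = -3 + x*(4/7 + x))
q = 35892/7 (q = -(-6)*(-3 + 29² + (4/7)*29) = -(-6)*(-3 + 841 + 116/7) = -(-6)*5982/7 = -6*(-5982/7) = 35892/7 ≈ 5127.4)
(-69065 + q)*(106987 + (-228566 - 1*(-35214))) = (-69065 + 35892/7)*(106987 + (-228566 - 1*(-35214))) = -447563*(106987 + (-228566 + 35214))/7 = -447563*(106987 - 193352)/7 = -447563/7*(-86365) = 38653778495/7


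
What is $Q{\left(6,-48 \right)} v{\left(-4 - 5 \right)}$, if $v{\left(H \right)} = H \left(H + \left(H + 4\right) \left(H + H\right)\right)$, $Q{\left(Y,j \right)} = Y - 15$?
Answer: $6561$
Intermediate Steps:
$Q{\left(Y,j \right)} = -15 + Y$
$v{\left(H \right)} = H \left(H + 2 H \left(4 + H\right)\right)$ ($v{\left(H \right)} = H \left(H + \left(4 + H\right) 2 H\right) = H \left(H + 2 H \left(4 + H\right)\right)$)
$Q{\left(6,-48 \right)} v{\left(-4 - 5 \right)} = \left(-15 + 6\right) \left(-4 - 5\right)^{2} \left(9 + 2 \left(-4 - 5\right)\right) = - 9 \left(-4 - 5\right)^{2} \left(9 + 2 \left(-4 - 5\right)\right) = - 9 \left(-9\right)^{2} \left(9 + 2 \left(-9\right)\right) = - 9 \cdot 81 \left(9 - 18\right) = - 9 \cdot 81 \left(-9\right) = \left(-9\right) \left(-729\right) = 6561$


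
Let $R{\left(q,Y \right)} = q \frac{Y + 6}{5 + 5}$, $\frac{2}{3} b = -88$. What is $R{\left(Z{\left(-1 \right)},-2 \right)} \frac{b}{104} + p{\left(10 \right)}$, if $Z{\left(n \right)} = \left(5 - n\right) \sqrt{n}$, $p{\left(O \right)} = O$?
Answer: $10 - \frac{198 i}{65} \approx 10.0 - 3.0462 i$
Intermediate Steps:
$b = -132$ ($b = \frac{3}{2} \left(-88\right) = -132$)
$Z{\left(n \right)} = \sqrt{n} \left(5 - n\right)$
$R{\left(q,Y \right)} = q \left(\frac{3}{5} + \frac{Y}{10}\right)$ ($R{\left(q,Y \right)} = q \frac{6 + Y}{10} = q \left(6 + Y\right) \frac{1}{10} = q \left(\frac{3}{5} + \frac{Y}{10}\right)$)
$R{\left(Z{\left(-1 \right)},-2 \right)} \frac{b}{104} + p{\left(10 \right)} = \frac{\sqrt{-1} \left(5 - -1\right) \left(6 - 2\right)}{10} \left(- \frac{132}{104}\right) + 10 = \frac{1}{10} i \left(5 + 1\right) 4 \left(\left(-132\right) \frac{1}{104}\right) + 10 = \frac{1}{10} i 6 \cdot 4 \left(- \frac{33}{26}\right) + 10 = \frac{1}{10} \cdot 6 i 4 \left(- \frac{33}{26}\right) + 10 = \frac{12 i}{5} \left(- \frac{33}{26}\right) + 10 = - \frac{198 i}{65} + 10 = 10 - \frac{198 i}{65}$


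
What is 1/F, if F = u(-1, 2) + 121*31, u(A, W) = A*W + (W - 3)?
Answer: 1/3748 ≈ 0.00026681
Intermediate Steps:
u(A, W) = -3 + W + A*W (u(A, W) = A*W + (-3 + W) = -3 + W + A*W)
F = 3748 (F = (-3 + 2 - 1*2) + 121*31 = (-3 + 2 - 2) + 3751 = -3 + 3751 = 3748)
1/F = 1/3748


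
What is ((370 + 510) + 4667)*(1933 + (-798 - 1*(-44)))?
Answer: 6539913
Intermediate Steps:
((370 + 510) + 4667)*(1933 + (-798 - 1*(-44))) = (880 + 4667)*(1933 + (-798 + 44)) = 5547*(1933 - 754) = 5547*1179 = 6539913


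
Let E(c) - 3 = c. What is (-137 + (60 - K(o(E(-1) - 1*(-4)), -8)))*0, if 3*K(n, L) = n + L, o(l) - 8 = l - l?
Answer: 0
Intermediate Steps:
E(c) = 3 + c
o(l) = 8 (o(l) = 8 + (l - l) = 8 + 0 = 8)
K(n, L) = L/3 + n/3 (K(n, L) = (n + L)/3 = (L + n)/3 = L/3 + n/3)
(-137 + (60 - K(o(E(-1) - 1*(-4)), -8)))*0 = (-137 + (60 - ((⅓)*(-8) + (⅓)*8)))*0 = (-137 + (60 - (-8/3 + 8/3)))*0 = (-137 + (60 - 1*0))*0 = (-137 + (60 + 0))*0 = (-137 + 60)*0 = -77*0 = 0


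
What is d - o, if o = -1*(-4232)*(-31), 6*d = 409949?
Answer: 1197101/6 ≈ 1.9952e+5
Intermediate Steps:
d = 409949/6 (d = (1/6)*409949 = 409949/6 ≈ 68325.)
o = -131192 (o = 4232*(-31) = -131192)
d - o = 409949/6 - 1*(-131192) = 409949/6 + 131192 = 1197101/6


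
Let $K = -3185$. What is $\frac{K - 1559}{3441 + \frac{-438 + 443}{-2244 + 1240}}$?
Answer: $- \frac{4762976}{3454759} \approx -1.3787$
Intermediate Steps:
$\frac{K - 1559}{3441 + \frac{-438 + 443}{-2244 + 1240}} = \frac{-3185 - 1559}{3441 + \frac{-438 + 443}{-2244 + 1240}} = - \frac{4744}{3441 + \frac{5}{-1004}} = - \frac{4744}{3441 + 5 \left(- \frac{1}{1004}\right)} = - \frac{4744}{3441 - \frac{5}{1004}} = - \frac{4744}{\frac{3454759}{1004}} = \left(-4744\right) \frac{1004}{3454759} = - \frac{4762976}{3454759}$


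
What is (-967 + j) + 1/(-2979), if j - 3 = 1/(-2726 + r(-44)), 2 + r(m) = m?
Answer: -98277943/101948 ≈ -964.00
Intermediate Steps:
r(m) = -2 + m
j = 8315/2772 (j = 3 + 1/(-2726 + (-2 - 44)) = 3 + 1/(-2726 - 46) = 3 + 1/(-2772) = 3 - 1/2772 = 8315/2772 ≈ 2.9996)
(-967 + j) + 1/(-2979) = (-967 + 8315/2772) + 1/(-2979) = -2672209/2772 - 1/2979 = -98277943/101948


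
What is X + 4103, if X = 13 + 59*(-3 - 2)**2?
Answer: 5591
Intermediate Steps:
X = 1488 (X = 13 + 59*(-5)**2 = 13 + 59*25 = 13 + 1475 = 1488)
X + 4103 = 1488 + 4103 = 5591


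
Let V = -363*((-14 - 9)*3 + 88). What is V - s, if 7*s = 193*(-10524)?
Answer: 1982853/7 ≈ 2.8326e+5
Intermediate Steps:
s = -2031132/7 (s = (193*(-10524))/7 = (1/7)*(-2031132) = -2031132/7 ≈ -2.9016e+5)
V = -6897 (V = -363*(-23*3 + 88) = -363*(-69 + 88) = -363*19 = -6897)
V - s = -6897 - 1*(-2031132/7) = -6897 + 2031132/7 = 1982853/7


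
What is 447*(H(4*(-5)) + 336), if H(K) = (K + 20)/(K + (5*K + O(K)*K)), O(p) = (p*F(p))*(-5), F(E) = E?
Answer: 150192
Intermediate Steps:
O(p) = -5*p² (O(p) = (p*p)*(-5) = p²*(-5) = -5*p²)
H(K) = (20 + K)/(-5*K³ + 6*K) (H(K) = (K + 20)/(K + (5*K + (-5*K²)*K)) = (20 + K)/(K + (5*K - 5*K³)) = (20 + K)/(K + (-5*K³ + 5*K)) = (20 + K)/(-5*K³ + 6*K))
447*(H(4*(-5)) + 336) = 447*((-20 - 4*(-5))/(((4*(-5)))*(-6 + 5*(4*(-5))²)) + 336) = 447*((-20 - 1*(-20))/((-20)*(-6 + 5*(-20)²)) + 336) = 447*(-(-20 + 20)/(20*(-6 + 5*400)) + 336) = 447*(-1/20*0/(-6 + 2000) + 336) = 447*(-1/20*0/1994 + 336) = 447*(-1/20*1/1994*0 + 336) = 447*(0 + 336) = 447*336 = 150192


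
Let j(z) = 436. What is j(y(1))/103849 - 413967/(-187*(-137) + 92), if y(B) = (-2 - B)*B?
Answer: -42978848987/2670061639 ≈ -16.097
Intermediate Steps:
y(B) = B*(-2 - B)
j(y(1))/103849 - 413967/(-187*(-137) + 92) = 436/103849 - 413967/(-187*(-137) + 92) = 436*(1/103849) - 413967/(25619 + 92) = 436/103849 - 413967/25711 = -42978848987/2670061639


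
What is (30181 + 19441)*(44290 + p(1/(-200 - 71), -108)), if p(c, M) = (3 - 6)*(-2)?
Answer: 2198056112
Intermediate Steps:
p(c, M) = 6 (p(c, M) = -3*(-2) = 6)
(30181 + 19441)*(44290 + p(1/(-200 - 71), -108)) = (30181 + 19441)*(44290 + 6) = 49622*44296 = 2198056112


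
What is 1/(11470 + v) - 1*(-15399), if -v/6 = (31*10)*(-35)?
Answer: 1179101431/76570 ≈ 15399.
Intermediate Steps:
v = 65100 (v = -6*31*10*(-35) = -1860*(-35) = -6*(-10850) = 65100)
1/(11470 + v) - 1*(-15399) = 1/(11470 + 65100) - 1*(-15399) = 1/76570 + 15399 = 1179101431/76570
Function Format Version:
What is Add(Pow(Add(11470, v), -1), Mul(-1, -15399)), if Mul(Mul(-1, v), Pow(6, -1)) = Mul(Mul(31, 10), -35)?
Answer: Rational(1179101431, 76570) ≈ 15399.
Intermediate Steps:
v = 65100 (v = Mul(-6, Mul(Mul(31, 10), -35)) = Mul(-6, Mul(310, -35)) = Mul(-6, -10850) = 65100)
Add(Pow(Add(11470, v), -1), Mul(-1, -15399)) = Add(Pow(Add(11470, 65100), -1), Mul(-1, -15399)) = Add(Pow(76570, -1), 15399) = Add(Rational(1, 76570), 15399) = Rational(1179101431, 76570)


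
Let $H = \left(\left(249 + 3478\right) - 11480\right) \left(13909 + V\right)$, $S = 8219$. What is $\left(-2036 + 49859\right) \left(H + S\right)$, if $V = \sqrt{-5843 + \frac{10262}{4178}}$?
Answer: $-5156670782334 - \frac{2966173752 i \sqrt{398244871}}{2089} \approx -5.1567 \cdot 10^{12} - 2.8336 \cdot 10^{10} i$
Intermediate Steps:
$V = \frac{8 i \sqrt{398244871}}{2089}$ ($V = \sqrt{-5843 + 10262 \cdot \frac{1}{4178}} = \sqrt{-5843 + \frac{5131}{2089}} = \sqrt{- \frac{12200896}{2089}} = \frac{8 i \sqrt{398244871}}{2089} \approx 76.423 i$)
$H = -107836477 - \frac{62024 i \sqrt{398244871}}{2089}$ ($H = \left(\left(249 + 3478\right) - 11480\right) \left(13909 + \frac{8 i \sqrt{398244871}}{2089}\right) = \left(3727 - 11480\right) \left(13909 + \frac{8 i \sqrt{398244871}}{2089}\right) = - 7753 \left(13909 + \frac{8 i \sqrt{398244871}}{2089}\right) = -107836477 - \frac{62024 i \sqrt{398244871}}{2089} \approx -1.0784 \cdot 10^{8} - 5.9251 \cdot 10^{5} i$)
$\left(-2036 + 49859\right) \left(H + S\right) = \left(-2036 + 49859\right) \left(\left(-107836477 - \frac{62024 i \sqrt{398244871}}{2089}\right) + 8219\right) = 47823 \left(-107828258 - \frac{62024 i \sqrt{398244871}}{2089}\right) = -5156670782334 - \frac{2966173752 i \sqrt{398244871}}{2089}$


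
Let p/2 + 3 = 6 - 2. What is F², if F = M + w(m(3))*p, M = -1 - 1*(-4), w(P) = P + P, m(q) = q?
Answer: 225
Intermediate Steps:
w(P) = 2*P
M = 3 (M = -1 + 4 = 3)
p = 2 (p = -6 + 2*(6 - 2) = -6 + 2*4 = -6 + 8 = 2)
F = 15 (F = 3 + (2*3)*2 = 3 + 6*2 = 3 + 12 = 15)
F² = 15² = 225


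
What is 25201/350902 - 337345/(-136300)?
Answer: 259170067/101761580 ≈ 2.5468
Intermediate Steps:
25201/350902 - 337345/(-136300) = 25201*(1/350902) - 337345*(-1/136300) = 25201/350902 + 67469/27260 = 259170067/101761580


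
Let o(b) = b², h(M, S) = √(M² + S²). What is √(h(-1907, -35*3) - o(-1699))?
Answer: √(-2886601 + √3647674) ≈ 1698.4*I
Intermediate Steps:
√(h(-1907, -35*3) - o(-1699)) = √(√((-1907)² + (-35*3)²) - 1*(-1699)²) = √(√(3636649 + (-105)²) - 1*2886601) = √(√(3636649 + 11025) - 2886601) = √(√3647674 - 2886601) = √(-2886601 + √3647674)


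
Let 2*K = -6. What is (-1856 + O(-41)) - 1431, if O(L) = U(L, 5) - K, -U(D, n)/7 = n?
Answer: -3319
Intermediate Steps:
K = -3 (K = (1/2)*(-6) = -3)
U(D, n) = -7*n
O(L) = -32 (O(L) = -7*5 - 1*(-3) = -35 + 3 = -32)
(-1856 + O(-41)) - 1431 = (-1856 - 32) - 1431 = -1888 - 1431 = -3319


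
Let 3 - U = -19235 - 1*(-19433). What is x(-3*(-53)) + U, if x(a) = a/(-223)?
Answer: -43644/223 ≈ -195.71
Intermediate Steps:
x(a) = -a/223 (x(a) = a*(-1/223) = -a/223)
U = -195 (U = 3 - (-19235 - 1*(-19433)) = 3 - (-19235 + 19433) = 3 - 1*198 = 3 - 198 = -195)
x(-3*(-53)) + U = -(-3)*(-53)/223 - 195 = -1/223*159 - 195 = -159/223 - 195 = -43644/223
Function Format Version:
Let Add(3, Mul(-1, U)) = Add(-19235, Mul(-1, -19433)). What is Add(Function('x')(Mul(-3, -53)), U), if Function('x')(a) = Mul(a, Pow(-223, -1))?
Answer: Rational(-43644, 223) ≈ -195.71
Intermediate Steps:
Function('x')(a) = Mul(Rational(-1, 223), a) (Function('x')(a) = Mul(a, Rational(-1, 223)) = Mul(Rational(-1, 223), a))
U = -195 (U = Add(3, Mul(-1, Add(-19235, Mul(-1, -19433)))) = Add(3, Mul(-1, Add(-19235, 19433))) = Add(3, Mul(-1, 198)) = Add(3, -198) = -195)
Add(Function('x')(Mul(-3, -53)), U) = Add(Mul(Rational(-1, 223), Mul(-3, -53)), -195) = Add(Mul(Rational(-1, 223), 159), -195) = Add(Rational(-159, 223), -195) = Rational(-43644, 223)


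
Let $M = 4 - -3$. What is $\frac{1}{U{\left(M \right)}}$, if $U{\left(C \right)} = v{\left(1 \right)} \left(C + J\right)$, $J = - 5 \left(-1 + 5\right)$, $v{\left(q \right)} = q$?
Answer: $- \frac{1}{13} \approx -0.076923$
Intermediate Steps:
$J = -20$ ($J = \left(-5\right) 4 = -20$)
$M = 7$ ($M = 4 + 3 = 7$)
$U{\left(C \right)} = -20 + C$ ($U{\left(C \right)} = 1 \left(C - 20\right) = 1 \left(-20 + C\right) = -20 + C$)
$\frac{1}{U{\left(M \right)}} = \frac{1}{-20 + 7} = \frac{1}{-13} = - \frac{1}{13}$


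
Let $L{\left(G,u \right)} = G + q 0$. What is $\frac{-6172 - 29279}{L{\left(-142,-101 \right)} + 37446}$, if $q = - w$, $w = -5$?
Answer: $- \frac{35451}{37304} \approx -0.95033$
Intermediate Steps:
$q = 5$ ($q = \left(-1\right) \left(-5\right) = 5$)
$L{\left(G,u \right)} = G$ ($L{\left(G,u \right)} = G + 5 \cdot 0 = G + 0 = G$)
$\frac{-6172 - 29279}{L{\left(-142,-101 \right)} + 37446} = \frac{-6172 - 29279}{-142 + 37446} = - \frac{35451}{37304}$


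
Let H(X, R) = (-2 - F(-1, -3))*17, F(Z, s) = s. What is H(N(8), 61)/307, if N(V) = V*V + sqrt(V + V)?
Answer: 17/307 ≈ 0.055375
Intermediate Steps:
N(V) = V**2 + sqrt(2)*sqrt(V) (N(V) = V**2 + sqrt(2*V) = V**2 + sqrt(2)*sqrt(V))
H(X, R) = 17 (H(X, R) = (-2 - 1*(-3))*17 = (-2 + 3)*17 = 1*17 = 17)
H(N(8), 61)/307 = 17/307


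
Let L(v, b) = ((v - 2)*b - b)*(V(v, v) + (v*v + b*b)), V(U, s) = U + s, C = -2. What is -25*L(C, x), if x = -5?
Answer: -15625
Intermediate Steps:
L(v, b) = (-b + b*(-2 + v))*(b² + v² + 2*v) (L(v, b) = ((v - 2)*b - b)*((v + v) + (v*v + b*b)) = ((-2 + v)*b - b)*(2*v + (v² + b²)) = (b*(-2 + v) - b)*(2*v + (b² + v²)) = (-b + b*(-2 + v))*(b² + v² + 2*v))
-25*L(C, x) = -(-125)*((-2)³ - 1*(-2)² - 6*(-2) - 3*(-5)² - 2*(-5)²) = -(-125)*(-8 - 1*4 + 12 - 3*25 - 2*25) = -(-125)*(-8 - 4 + 12 - 75 - 50) = -(-125)*(-125) = -25*625 = -15625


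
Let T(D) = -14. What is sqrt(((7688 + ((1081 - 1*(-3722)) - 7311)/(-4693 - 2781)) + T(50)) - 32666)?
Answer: 55*I*sqrt(115376138)/3737 ≈ 158.09*I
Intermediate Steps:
sqrt(((7688 + ((1081 - 1*(-3722)) - 7311)/(-4693 - 2781)) + T(50)) - 32666) = sqrt(((7688 + ((1081 - 1*(-3722)) - 7311)/(-4693 - 2781)) - 14) - 32666) = sqrt(((7688 + ((1081 + 3722) - 7311)/(-7474)) - 14) - 32666) = sqrt(((7688 + (4803 - 7311)*(-1/7474)) - 14) - 32666) = sqrt(((7688 - 2508*(-1/7474)) - 14) - 32666) = sqrt(((7688 + 1254/3737) - 14) - 32666) = sqrt((28731310/3737 - 14) - 32666) = sqrt(28678992/3737 - 32666) = sqrt(-93393850/3737) = 55*I*sqrt(115376138)/3737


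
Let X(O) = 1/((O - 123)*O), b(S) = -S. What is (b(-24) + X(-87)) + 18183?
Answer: 332641891/18270 ≈ 18207.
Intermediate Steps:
X(O) = 1/(O*(-123 + O)) (X(O) = 1/((-123 + O)*O) = 1/(O*(-123 + O)))
(b(-24) + X(-87)) + 18183 = (-1*(-24) + 1/((-87)*(-123 - 87))) + 18183 = (24 - 1/87/(-210)) + 18183 = (24 - 1/87*(-1/210)) + 18183 = (24 + 1/18270) + 18183 = 438481/18270 + 18183 = 332641891/18270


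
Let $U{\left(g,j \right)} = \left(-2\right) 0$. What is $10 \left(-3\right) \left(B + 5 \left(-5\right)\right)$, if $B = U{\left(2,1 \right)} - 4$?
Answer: $870$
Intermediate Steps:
$U{\left(g,j \right)} = 0$
$B = -4$ ($B = 0 - 4 = -4$)
$10 \left(-3\right) \left(B + 5 \left(-5\right)\right) = 10 \left(-3\right) \left(-4 + 5 \left(-5\right)\right) = - 30 \left(-4 - 25\right) = \left(-30\right) \left(-29\right) = 870$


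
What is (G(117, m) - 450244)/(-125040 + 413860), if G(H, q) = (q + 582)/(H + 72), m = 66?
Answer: -787921/505435 ≈ -1.5589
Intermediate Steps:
G(H, q) = (582 + q)/(72 + H)
(G(117, m) - 450244)/(-125040 + 413860) = ((582 + 66)/(72 + 117) - 450244)/(-125040 + 413860) = (648/189 - 450244)/288820 = ((1/189)*648 - 450244)*(1/288820) = (24/7 - 450244)*(1/288820) = -3151684/7*1/288820 = -787921/505435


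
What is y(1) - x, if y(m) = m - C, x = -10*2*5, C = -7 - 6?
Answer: 114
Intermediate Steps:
C = -13
x = -100 (x = -20*5 = -100)
y(m) = 13 + m (y(m) = m - 1*(-13) = m + 13 = 13 + m)
y(1) - x = (13 + 1) - 1*(-100) = 14 + 100 = 114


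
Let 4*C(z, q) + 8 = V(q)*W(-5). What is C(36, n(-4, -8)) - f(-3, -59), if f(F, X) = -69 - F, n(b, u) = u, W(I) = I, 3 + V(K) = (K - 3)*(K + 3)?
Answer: -1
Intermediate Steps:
V(K) = -3 + (-3 + K)*(3 + K) (V(K) = -3 + (K - 3)*(K + 3) = -3 + (-3 + K)*(3 + K))
C(z, q) = 13 - 5*q**2/4 (C(z, q) = -2 + ((-12 + q**2)*(-5))/4 = -2 + (60 - 5*q**2)/4 = -2 + (15 - 5*q**2/4) = 13 - 5*q**2/4)
C(36, n(-4, -8)) - f(-3, -59) = (13 - 5/4*(-8)**2) - (-69 - 1*(-3)) = (13 - 5/4*64) - (-69 + 3) = (13 - 80) - 1*(-66) = -67 + 66 = -1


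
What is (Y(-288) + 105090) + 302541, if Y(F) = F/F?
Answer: 407632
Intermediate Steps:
Y(F) = 1
(Y(-288) + 105090) + 302541 = (1 + 105090) + 302541 = 105091 + 302541 = 407632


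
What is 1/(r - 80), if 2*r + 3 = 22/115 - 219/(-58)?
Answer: -13340/1060749 ≈ -0.012576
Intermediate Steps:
r = 6451/13340 (r = -3/2 + (22/115 - 219/(-58))/2 = -3/2 + (22*(1/115) - 219*(-1/58))/2 = -3/2 + (22/115 + 219/58)/2 = -3/2 + (1/2)*(26461/6670) = -3/2 + 26461/13340 = 6451/13340 ≈ 0.48358)
1/(r - 80) = 1/(6451/13340 - 80) = 1/(-1060749/13340) = -13340/1060749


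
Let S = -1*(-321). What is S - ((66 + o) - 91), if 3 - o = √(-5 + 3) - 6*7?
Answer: 301 + I*√2 ≈ 301.0 + 1.4142*I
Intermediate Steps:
o = 45 - I*√2 (o = 3 - (√(-5 + 3) - 6*7) = 3 - (√(-2) - 42) = 3 - (I*√2 - 42) = 3 - (-42 + I*√2) = 3 + (42 - I*√2) = 45 - I*√2 ≈ 45.0 - 1.4142*I)
S = 321
S - ((66 + o) - 91) = 321 - ((66 + (45 - I*√2)) - 91) = 321 - ((111 - I*√2) - 91) = 321 - (20 - I*√2) = 321 + (-20 + I*√2) = 301 + I*√2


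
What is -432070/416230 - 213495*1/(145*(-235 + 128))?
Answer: 15356908/1207067 ≈ 12.723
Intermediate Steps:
-432070/416230 - 213495*1/(145*(-235 + 128)) = -432070*1/416230 - 213495/((-107*145)) = -43207/41623 - 213495/(-15515) = -43207/41623 - 213495*(-1/15515) = -43207/41623 + 42699/3103 = 15356908/1207067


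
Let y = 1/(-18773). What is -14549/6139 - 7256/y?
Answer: 836235460883/6139 ≈ 1.3622e+8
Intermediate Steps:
y = -1/18773 ≈ -5.3268e-5
-14549/6139 - 7256/y = -14549/6139 - 7256/(-1/18773) = -14549*1/6139 - 7256*(-18773) = -14549/6139 + 136216888 = 836235460883/6139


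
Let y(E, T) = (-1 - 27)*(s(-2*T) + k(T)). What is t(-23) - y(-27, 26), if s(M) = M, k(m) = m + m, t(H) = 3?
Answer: 3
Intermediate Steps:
k(m) = 2*m
y(E, T) = 0 (y(E, T) = (-1 - 27)*(-2*T + 2*T) = -28*0 = 0)
t(-23) - y(-27, 26) = 3 - 1*0 = 3 + 0 = 3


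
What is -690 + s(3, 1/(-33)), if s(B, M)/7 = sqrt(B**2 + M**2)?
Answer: -690 + 91*sqrt(58)/33 ≈ -669.00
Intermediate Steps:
s(B, M) = 7*sqrt(B**2 + M**2)
-690 + s(3, 1/(-33)) = -690 + 7*sqrt(3**2 + (1/(-33))**2) = -690 + 7*sqrt(9 + (-1/33)**2) = -690 + 7*sqrt(9 + 1/1089) = -690 + 7*sqrt(9802/1089) = -690 + 7*(13*sqrt(58)/33) = -690 + 91*sqrt(58)/33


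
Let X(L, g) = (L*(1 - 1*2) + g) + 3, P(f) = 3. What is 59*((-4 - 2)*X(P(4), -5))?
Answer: 1770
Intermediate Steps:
X(L, g) = 3 + g - L (X(L, g) = (L*(1 - 2) + g) + 3 = (L*(-1) + g) + 3 = (-L + g) + 3 = (g - L) + 3 = 3 + g - L)
59*((-4 - 2)*X(P(4), -5)) = 59*((-4 - 2)*(3 - 5 - 1*3)) = 59*(-6*(3 - 5 - 3)) = 59*(-6*(-5)) = 59*30 = 1770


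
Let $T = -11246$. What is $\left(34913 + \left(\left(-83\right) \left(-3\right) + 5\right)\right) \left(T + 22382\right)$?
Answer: $391619712$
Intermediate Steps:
$\left(34913 + \left(\left(-83\right) \left(-3\right) + 5\right)\right) \left(T + 22382\right) = \left(34913 + \left(\left(-83\right) \left(-3\right) + 5\right)\right) \left(-11246 + 22382\right) = \left(34913 + \left(249 + 5\right)\right) 11136 = \left(34913 + 254\right) 11136 = 35167 \cdot 11136 = 391619712$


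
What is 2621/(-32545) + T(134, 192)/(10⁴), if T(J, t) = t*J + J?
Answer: 81546879/32545000 ≈ 2.5057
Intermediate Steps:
T(J, t) = J + J*t (T(J, t) = J*t + J = J + J*t)
2621/(-32545) + T(134, 192)/(10⁴) = 2621/(-32545) + (134*(1 + 192))/(10⁴) = 2621*(-1/32545) + (134*193)/10000 = -2621/32545 + 25862*(1/10000) = -2621/32545 + 12931/5000 = 81546879/32545000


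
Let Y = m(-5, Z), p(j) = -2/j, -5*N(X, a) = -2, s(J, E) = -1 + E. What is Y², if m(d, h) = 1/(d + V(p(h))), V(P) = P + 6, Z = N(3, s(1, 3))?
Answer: 1/16 ≈ 0.062500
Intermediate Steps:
N(X, a) = ⅖ (N(X, a) = -⅕*(-2) = ⅖)
Z = ⅖ ≈ 0.40000
V(P) = 6 + P
m(d, h) = 1/(6 + d - 2/h) (m(d, h) = 1/(d + (6 - 2/h)) = 1/(6 + d - 2/h))
Y = -¼ (Y = 2/(5*(-2 + 6*(⅖) - 5*⅖)) = 2/(5*(-2 + 12/5 - 2)) = 2/(5*(-8/5)) = (⅖)*(-5/8) = -¼ ≈ -0.25000)
Y² = (-¼)² = 1/16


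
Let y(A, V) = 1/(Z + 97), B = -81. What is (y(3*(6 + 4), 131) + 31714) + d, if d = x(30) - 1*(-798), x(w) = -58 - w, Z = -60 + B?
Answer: 1426655/44 ≈ 32424.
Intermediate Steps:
Z = -141 (Z = -60 - 81 = -141)
y(A, V) = -1/44 (y(A, V) = 1/(-141 + 97) = 1/(-44) = -1/44)
d = 710 (d = (-58 - 1*30) - 1*(-798) = (-58 - 30) + 798 = -88 + 798 = 710)
(y(3*(6 + 4), 131) + 31714) + d = (-1/44 + 31714) + 710 = 1395415/44 + 710 = 1426655/44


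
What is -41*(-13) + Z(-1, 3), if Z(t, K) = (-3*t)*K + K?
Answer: 545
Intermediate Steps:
Z(t, K) = K - 3*K*t (Z(t, K) = -3*K*t + K = K - 3*K*t)
-41*(-13) + Z(-1, 3) = -41*(-13) + 3*(1 - 3*(-1)) = 533 + 3*(1 + 3) = 533 + 3*4 = 533 + 12 = 545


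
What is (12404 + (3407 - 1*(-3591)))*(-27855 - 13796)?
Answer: -808112702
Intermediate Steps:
(12404 + (3407 - 1*(-3591)))*(-27855 - 13796) = (12404 + (3407 + 3591))*(-41651) = (12404 + 6998)*(-41651) = 19402*(-41651) = -808112702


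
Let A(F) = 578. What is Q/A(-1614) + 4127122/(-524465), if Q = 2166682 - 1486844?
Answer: 177082880077/151570385 ≈ 1168.3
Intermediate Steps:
Q = 679838
Q/A(-1614) + 4127122/(-524465) = 679838/578 + 4127122/(-524465) = 679838*(1/578) + 4127122*(-1/524465) = 339919/289 - 4127122/524465 = 177082880077/151570385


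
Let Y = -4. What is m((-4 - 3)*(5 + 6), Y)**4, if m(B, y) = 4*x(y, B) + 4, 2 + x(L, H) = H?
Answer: 9475854336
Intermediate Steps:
x(L, H) = -2 + H
m(B, y) = -4 + 4*B (m(B, y) = 4*(-2 + B) + 4 = (-8 + 4*B) + 4 = -4 + 4*B)
m((-4 - 3)*(5 + 6), Y)**4 = (-4 + 4*((-4 - 3)*(5 + 6)))**4 = (-4 + 4*(-7*11))**4 = (-4 + 4*(-77))**4 = (-4 - 308)**4 = (-312)**4 = 9475854336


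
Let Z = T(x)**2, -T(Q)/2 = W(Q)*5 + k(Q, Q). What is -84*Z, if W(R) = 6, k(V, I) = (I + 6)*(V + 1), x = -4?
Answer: -193536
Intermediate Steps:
k(V, I) = (1 + V)*(6 + I) (k(V, I) = (6 + I)*(1 + V) = (1 + V)*(6 + I))
T(Q) = -72 - 14*Q - 2*Q**2 (T(Q) = -2*(6*5 + (6 + Q + 6*Q + Q*Q)) = -2*(30 + (6 + Q + 6*Q + Q**2)) = -2*(30 + (6 + Q**2 + 7*Q)) = -2*(36 + Q**2 + 7*Q) = -72 - 14*Q - 2*Q**2)
Z = 2304 (Z = (-72 - 14*(-4) - 2*(-4)**2)**2 = (-72 + 56 - 2*16)**2 = (-72 + 56 - 32)**2 = (-48)**2 = 2304)
-84*Z = -84*2304 = -193536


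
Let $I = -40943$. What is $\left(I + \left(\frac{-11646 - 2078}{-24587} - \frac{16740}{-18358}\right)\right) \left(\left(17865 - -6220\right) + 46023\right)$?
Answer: $- \frac{647787490387095724}{225684073} \approx -2.8703 \cdot 10^{9}$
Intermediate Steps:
$\left(I + \left(\frac{-11646 - 2078}{-24587} - \frac{16740}{-18358}\right)\right) \left(\left(17865 - -6220\right) + 46023\right) = \left(-40943 + \left(\frac{-11646 - 2078}{-24587} - \frac{16740}{-18358}\right)\right) \left(\left(17865 - -6220\right) + 46023\right) = \left(-40943 + \left(\left(-11646 - 2078\right) \left(- \frac{1}{24587}\right) - - \frac{8370}{9179}\right)\right) \left(\left(17865 + 6220\right) + 46023\right) = \left(-40943 + \left(\left(-13724\right) \left(- \frac{1}{24587}\right) + \frac{8370}{9179}\right)\right) \left(24085 + 46023\right) = \left(-40943 + \left(\frac{13724}{24587} + \frac{8370}{9179}\right)\right) 70108 = \left(-40943 + \frac{331765786}{225684073}\right) 70108 = \left(- \frac{9239851235053}{225684073}\right) 70108 = - \frac{647787490387095724}{225684073}$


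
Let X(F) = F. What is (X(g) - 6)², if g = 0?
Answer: 36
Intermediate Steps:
(X(g) - 6)² = (0 - 6)² = (-6)² = 36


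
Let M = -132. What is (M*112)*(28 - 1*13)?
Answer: -221760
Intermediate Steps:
(M*112)*(28 - 1*13) = (-132*112)*(28 - 1*13) = -14784*(28 - 13) = -14784*15 = -221760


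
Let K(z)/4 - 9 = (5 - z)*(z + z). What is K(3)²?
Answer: 7056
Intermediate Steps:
K(z) = 36 + 8*z*(5 - z) (K(z) = 36 + 4*((5 - z)*(z + z)) = 36 + 4*((5 - z)*(2*z)) = 36 + 4*(2*z*(5 - z)) = 36 + 8*z*(5 - z))
K(3)² = (36 - 8*3² + 40*3)² = (36 - 8*9 + 120)² = (36 - 72 + 120)² = 84² = 7056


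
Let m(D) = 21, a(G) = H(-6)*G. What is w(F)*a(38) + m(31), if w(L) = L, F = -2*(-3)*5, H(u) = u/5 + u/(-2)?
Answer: 2073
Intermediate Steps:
H(u) = -3*u/10 (H(u) = u*(1/5) + u*(-1/2) = u/5 - u/2 = -3*u/10)
a(G) = 9*G/5 (a(G) = (-3/10*(-6))*G = 9*G/5)
F = 30 (F = 6*5 = 30)
w(F)*a(38) + m(31) = 30*((9/5)*38) + 21 = 30*(342/5) + 21 = 2052 + 21 = 2073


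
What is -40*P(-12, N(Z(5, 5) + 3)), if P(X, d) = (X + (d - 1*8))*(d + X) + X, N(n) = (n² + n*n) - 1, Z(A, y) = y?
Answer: -491720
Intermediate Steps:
N(n) = -1 + 2*n² (N(n) = (n² + n²) - 1 = 2*n² - 1 = -1 + 2*n²)
P(X, d) = X + (X + d)*(-8 + X + d) (P(X, d) = (X + (d - 8))*(X + d) + X = (X + (-8 + d))*(X + d) + X = (-8 + X + d)*(X + d) + X = (X + d)*(-8 + X + d) + X = X + (X + d)*(-8 + X + d))
-40*P(-12, N(Z(5, 5) + 3)) = -40*((-12)² + (-1 + 2*(5 + 3)²)² - 8*(-1 + 2*(5 + 3)²) - 7*(-12) + 2*(-12)*(-1 + 2*(5 + 3)²)) = -40*(144 + (-1 + 2*8²)² - 8*(-1 + 2*8²) + 84 + 2*(-12)*(-1 + 2*8²)) = -40*(144 + (-1 + 2*64)² - 8*(-1 + 2*64) + 84 + 2*(-12)*(-1 + 2*64)) = -40*(144 + (-1 + 128)² - 8*(-1 + 128) + 84 + 2*(-12)*(-1 + 128)) = -40*(144 + 127² - 8*127 + 84 + 2*(-12)*127) = -40*(144 + 16129 - 1016 + 84 - 3048) = -40*12293 = -491720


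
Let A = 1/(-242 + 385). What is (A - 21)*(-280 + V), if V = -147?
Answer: 1281854/143 ≈ 8964.0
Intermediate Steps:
A = 1/143 ≈ 0.0069930
(A - 21)*(-280 + V) = (1/143 - 21)*(-280 - 147) = -3002/143*(-427) = 1281854/143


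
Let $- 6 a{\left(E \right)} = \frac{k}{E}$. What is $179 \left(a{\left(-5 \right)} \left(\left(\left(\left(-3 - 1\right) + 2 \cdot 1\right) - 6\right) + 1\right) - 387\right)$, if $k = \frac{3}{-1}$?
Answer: $- \frac{691477}{10} \approx -69148.0$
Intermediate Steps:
$k = -3$ ($k = 3 \left(-1\right) = -3$)
$a{\left(E \right)} = \frac{1}{2 E}$ ($a{\left(E \right)} = - \frac{\left(-3\right) \frac{1}{E}}{6} = \frac{1}{2 E}$)
$179 \left(a{\left(-5 \right)} \left(\left(\left(\left(-3 - 1\right) + 2 \cdot 1\right) - 6\right) + 1\right) - 387\right) = 179 \left(\frac{1}{2 \left(-5\right)} \left(\left(\left(\left(-3 - 1\right) + 2 \cdot 1\right) - 6\right) + 1\right) - 387\right) = 179 \left(\frac{1}{2} \left(- \frac{1}{5}\right) \left(\left(\left(-4 + 2\right) - 6\right) + 1\right) - 387\right) = 179 \left(- \frac{\left(-2 - 6\right) + 1}{10} - 387\right) = 179 \left(- \frac{-8 + 1}{10} - 387\right) = 179 \left(\left(- \frac{1}{10}\right) \left(-7\right) - 387\right) = 179 \left(\frac{7}{10} - 387\right) = 179 \left(- \frac{3863}{10}\right) = - \frac{691477}{10}$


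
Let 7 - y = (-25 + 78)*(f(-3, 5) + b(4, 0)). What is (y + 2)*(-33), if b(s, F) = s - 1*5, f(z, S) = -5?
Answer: -10791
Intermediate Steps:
b(s, F) = -5 + s (b(s, F) = s - 5 = -5 + s)
y = 325 (y = 7 - (-25 + 78)*(-5 + (-5 + 4)) = 7 - 53*(-5 - 1) = 7 - 53*(-6) = 7 - 1*(-318) = 7 + 318 = 325)
(y + 2)*(-33) = (325 + 2)*(-33) = 327*(-33) = -10791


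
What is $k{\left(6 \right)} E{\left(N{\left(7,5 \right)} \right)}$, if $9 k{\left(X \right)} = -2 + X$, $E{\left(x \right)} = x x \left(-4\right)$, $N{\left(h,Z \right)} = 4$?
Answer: $- \frac{256}{9} \approx -28.444$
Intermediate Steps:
$E{\left(x \right)} = - 4 x^{2}$ ($E{\left(x \right)} = x^{2} \left(-4\right) = - 4 x^{2}$)
$k{\left(X \right)} = - \frac{2}{9} + \frac{X}{9}$ ($k{\left(X \right)} = \frac{-2 + X}{9} = - \frac{2}{9} + \frac{X}{9}$)
$k{\left(6 \right)} E{\left(N{\left(7,5 \right)} \right)} = \left(- \frac{2}{9} + \frac{1}{9} \cdot 6\right) \left(- 4 \cdot 4^{2}\right) = \left(- \frac{2}{9} + \frac{2}{3}\right) \left(\left(-4\right) 16\right) = \frac{4}{9} \left(-64\right) = - \frac{256}{9}$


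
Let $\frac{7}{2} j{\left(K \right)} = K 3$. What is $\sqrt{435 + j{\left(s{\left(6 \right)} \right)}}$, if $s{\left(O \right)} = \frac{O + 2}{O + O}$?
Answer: $\frac{\sqrt{21343}}{7} \approx 20.87$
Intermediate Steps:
$s{\left(O \right)} = \frac{2 + O}{2 O}$
$j{\left(K \right)} = \frac{6 K}{7}$ ($j{\left(K \right)} = \frac{2 K 3}{7} = \frac{2 \cdot 3 K}{7} = \frac{6 K}{7}$)
$\sqrt{435 + j{\left(s{\left(6 \right)} \right)}} = \sqrt{435 + \frac{6 \frac{2 + 6}{2 \cdot 6}}{7}} = \sqrt{435 + \frac{6 \cdot \frac{1}{2} \cdot \frac{1}{6} \cdot 8}{7}} = \sqrt{435 + \frac{6}{7} \cdot \frac{2}{3}} = \sqrt{435 + \frac{4}{7}} = \sqrt{\frac{3049}{7}} = \frac{\sqrt{21343}}{7}$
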